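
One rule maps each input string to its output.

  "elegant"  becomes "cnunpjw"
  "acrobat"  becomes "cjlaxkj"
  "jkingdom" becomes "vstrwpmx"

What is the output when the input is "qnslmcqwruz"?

Looking at the pairs, the operation is to move the last character to the front, then shift every letter 9 places forward in the alphabet (wrapping around).
"qnslmcqwruz" → "zqnslmcqwru" → "izwbuvlzfad".

izwbuvlzfad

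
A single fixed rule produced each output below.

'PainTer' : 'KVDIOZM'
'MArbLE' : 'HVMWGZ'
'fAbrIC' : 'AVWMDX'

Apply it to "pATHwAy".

Looking at the pairs, the operation is to shift every letter 5 places backward in the alphabet (wrapping around), then convert every letter to uppercase.
Applying both steps to "pATHwAy": "kVOCrVt", then "KVOCRVT".

KVOCRVT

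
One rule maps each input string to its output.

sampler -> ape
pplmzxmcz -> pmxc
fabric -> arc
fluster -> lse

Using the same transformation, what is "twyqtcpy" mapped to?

wqcy

What's happening: keep every other character starting from the second (positions 2nd, 4th, 6th, ...).
Doing the same to "twyqtcpy": "wqcy".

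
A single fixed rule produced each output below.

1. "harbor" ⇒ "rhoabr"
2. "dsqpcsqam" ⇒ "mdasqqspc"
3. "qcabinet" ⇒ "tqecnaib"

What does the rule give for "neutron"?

The pattern: reverse the string, then take characters alternately from the front and the back (1st, last, 2nd, 2nd-last, ...).
Applying both steps to "neutron": "nortuen", then "nnoerut".

nnoerut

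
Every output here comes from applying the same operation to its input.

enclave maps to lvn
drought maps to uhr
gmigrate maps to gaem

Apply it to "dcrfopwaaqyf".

fpaqfc

In each case the input is transformed by: keep every other character starting from the second (positions 2nd, 4th, 6th, ...), then move the first character to the end.
Working it through for "dcrfopwaaqyf": intermediate "cfpaqf", final "fpaqfc".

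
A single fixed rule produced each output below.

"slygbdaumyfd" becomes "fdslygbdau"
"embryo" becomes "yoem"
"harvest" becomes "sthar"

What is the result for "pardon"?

onpa

The pattern: move the last 2 characters to the front (rotate right by 2), then delete the last 2 characters.
On "pardon": the first step gives "onpard", and the second then gives "onpa".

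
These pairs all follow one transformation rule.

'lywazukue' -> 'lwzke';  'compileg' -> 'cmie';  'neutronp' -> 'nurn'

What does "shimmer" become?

Looking at the pairs, the operation is to keep every other character starting from the first (positions 1st, 3rd, 5th, ...).
"shimmer" → "simr".

simr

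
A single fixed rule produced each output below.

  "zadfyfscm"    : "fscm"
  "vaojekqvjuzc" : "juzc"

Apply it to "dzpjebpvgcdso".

cdso

What's happening: keep only the last 4 characters.
For "dzpjebpvgcdso" the result is "cdso".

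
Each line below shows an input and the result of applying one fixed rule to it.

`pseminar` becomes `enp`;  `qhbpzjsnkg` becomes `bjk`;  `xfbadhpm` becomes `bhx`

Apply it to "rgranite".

Looking at the pairs, the operation is to move the first character to the end, then keep one character in every 3, starting at position 2 (positions 2nd, 5th, 8th, ...).
Working it through for "rgranite": intermediate "graniter", final "rir".
(Check on "xfbadhpm": → "fbadhpmx" → "bhx" ✓)

rir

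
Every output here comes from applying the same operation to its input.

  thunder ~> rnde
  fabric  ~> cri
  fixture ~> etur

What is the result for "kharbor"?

rrbo

Each output is the input with this applied: delete the first 3 characters, then move the last character to the front.
On "kharbor": the first step gives "rbor", and the second then gives "rrbo".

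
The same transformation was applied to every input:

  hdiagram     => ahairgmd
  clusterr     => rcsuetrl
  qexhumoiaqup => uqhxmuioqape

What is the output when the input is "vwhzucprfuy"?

yvzhcurpufw

In each case the input is transformed by: swap each adjacent pair of characters (1↔2, 3↔4, ...), then swap the first and last characters.
"vwhzucprfuy" → "wvzhcurpufy" → "yvzhcurpufw".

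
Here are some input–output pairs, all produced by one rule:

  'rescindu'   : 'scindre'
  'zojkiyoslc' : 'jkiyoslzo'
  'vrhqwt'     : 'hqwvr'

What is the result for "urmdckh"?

Each output is the input with this applied: delete the last character, then move the first 2 characters to the end (rotate left by 2).
"urmdckh" → "urmdck" → "mdckur".

mdckur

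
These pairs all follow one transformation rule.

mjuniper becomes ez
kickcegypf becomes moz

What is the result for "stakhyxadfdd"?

kinn

The transformation: shift every letter 10 places forward in the alphabet (wrapping around), then keep one character in every 3, starting at position 3 (positions 3rd, 6th, 9th, ...).
For "stakhyxadfdd", step one produces "cdkurihknpnn"; step two turns that into "kinn".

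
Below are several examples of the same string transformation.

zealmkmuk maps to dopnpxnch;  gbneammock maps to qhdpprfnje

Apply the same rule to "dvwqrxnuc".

Looking at the pairs, the operation is to move the first 2 characters to the end (rotate left by 2), then shift every letter 3 places forward in the alphabet (wrapping around).
Applying both steps to "dvwqrxnuc": "wqrxnucdv", then "ztuaqxfgy".

ztuaqxfgy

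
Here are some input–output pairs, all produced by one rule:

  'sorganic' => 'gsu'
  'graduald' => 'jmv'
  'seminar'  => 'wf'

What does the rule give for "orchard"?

The pattern: shift every letter 8 places backward in the alphabet (wrapping around), then keep one character in every 3, starting at position 2 (positions 2nd, 5th, 8th, ...).
Starting from "orchard": after the first operation, "gjuzsjv"; after the second, "js".

js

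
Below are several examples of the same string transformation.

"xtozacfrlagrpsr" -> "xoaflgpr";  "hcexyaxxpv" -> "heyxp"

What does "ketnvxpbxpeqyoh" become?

ktvpxeyh

The pattern: keep every other character starting from the first (positions 1st, 3rd, 5th, ...).
So "ketnvxpbxpeqyoh" becomes "ktvpxeyh".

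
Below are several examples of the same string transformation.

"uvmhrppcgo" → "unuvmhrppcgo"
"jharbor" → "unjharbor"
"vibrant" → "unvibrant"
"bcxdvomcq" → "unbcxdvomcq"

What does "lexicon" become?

unlexicon

Each output is the input with this applied: prepend "un".
For "lexicon" the result is "unlexicon".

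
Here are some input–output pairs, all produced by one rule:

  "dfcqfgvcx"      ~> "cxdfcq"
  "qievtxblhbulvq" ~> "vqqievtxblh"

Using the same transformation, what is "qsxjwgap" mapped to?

apqsx

The transformation: move the last 2 characters to the front (rotate right by 2), then delete the last 3 characters.
Working it through for "qsxjwgap": intermediate "apqsxjwg", final "apqsx".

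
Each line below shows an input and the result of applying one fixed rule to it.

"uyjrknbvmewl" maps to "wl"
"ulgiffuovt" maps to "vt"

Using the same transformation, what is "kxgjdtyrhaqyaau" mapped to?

au

Rule — keep only the last 2 characters.
On "kxgjdtyrhaqyaau" that produces "au".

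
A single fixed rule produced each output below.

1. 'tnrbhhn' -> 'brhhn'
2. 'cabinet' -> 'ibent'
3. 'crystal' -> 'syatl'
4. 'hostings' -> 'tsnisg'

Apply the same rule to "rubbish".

bbsih

Each output is the input with this applied: delete the first 2 characters, then swap each adjacent pair of characters (1↔2, 3↔4, ...).
For "rubbish" the result is "bbsih".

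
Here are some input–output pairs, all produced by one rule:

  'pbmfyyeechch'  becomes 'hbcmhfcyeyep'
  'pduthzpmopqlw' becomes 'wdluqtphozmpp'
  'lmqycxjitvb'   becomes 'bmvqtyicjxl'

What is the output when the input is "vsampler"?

What's happening: take characters alternately from the front and the back (1st, last, 2nd, 2nd-last, ...), then move the first character to the end.
Starting from "vsampler": after the first operation, "vrsealmp"; after the second, "rsealmpv".

rsealmpv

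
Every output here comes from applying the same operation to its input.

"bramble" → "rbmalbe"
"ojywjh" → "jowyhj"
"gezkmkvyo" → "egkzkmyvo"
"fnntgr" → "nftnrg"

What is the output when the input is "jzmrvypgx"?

zjrmyvgpx

The transformation: swap each adjacent pair of characters (1↔2, 3↔4, ...).
Applying that to "jzmrvypgx" gives "zjrmyvgpx".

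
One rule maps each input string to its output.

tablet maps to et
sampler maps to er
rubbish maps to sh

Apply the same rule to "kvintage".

ge

Each output is the input with this applied: keep only the last 2 characters.
On "kvintage" that produces "ge".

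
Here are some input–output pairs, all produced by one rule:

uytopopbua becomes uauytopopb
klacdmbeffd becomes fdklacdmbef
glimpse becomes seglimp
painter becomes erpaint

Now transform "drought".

htdroug

Looking at the pairs, the operation is to move the last 2 characters to the front (rotate right by 2).
So "drought" becomes "htdroug".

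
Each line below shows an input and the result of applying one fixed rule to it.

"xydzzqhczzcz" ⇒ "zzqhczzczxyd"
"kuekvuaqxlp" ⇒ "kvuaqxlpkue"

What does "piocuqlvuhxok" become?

The pattern: move the first 3 characters to the end (rotate left by 3).
So "piocuqlvuhxok" becomes "cuqlvuhxokpio".

cuqlvuhxokpio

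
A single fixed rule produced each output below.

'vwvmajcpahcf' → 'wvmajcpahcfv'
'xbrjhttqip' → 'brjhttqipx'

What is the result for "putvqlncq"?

utvqlncqp

The pattern: move the first character to the end.
So "putvqlncq" becomes "utvqlncqp".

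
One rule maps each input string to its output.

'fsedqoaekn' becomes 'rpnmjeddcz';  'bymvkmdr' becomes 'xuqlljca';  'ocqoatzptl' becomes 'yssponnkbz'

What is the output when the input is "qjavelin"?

upmkihdz

Rule — sort the characters into reverse alphabetical order, then shift every letter 1 place backward in the alphabet (wrapping around).
On "qjavelin": the first step gives "vqnljiea", and the second then gives "upmkihdz".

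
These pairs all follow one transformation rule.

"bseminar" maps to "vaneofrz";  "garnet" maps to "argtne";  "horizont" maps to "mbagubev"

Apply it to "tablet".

Looking at the pairs, the operation is to swap the front and back halves of the string, then shift every letter 13 places forward in the alphabet (wrapping around) — i.e. ROT13.
Working it through for "tablet": intermediate "lettab", final "yrggno".

yrggno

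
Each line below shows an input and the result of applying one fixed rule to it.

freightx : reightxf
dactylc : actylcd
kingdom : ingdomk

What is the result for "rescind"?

Looking at the pairs, the operation is to move the first character to the end.
For "rescind" the result is "escindr".

escindr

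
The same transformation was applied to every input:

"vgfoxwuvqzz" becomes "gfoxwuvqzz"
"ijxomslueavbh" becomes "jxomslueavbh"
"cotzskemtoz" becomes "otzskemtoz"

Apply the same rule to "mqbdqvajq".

Looking at the pairs, the operation is to delete the first character.
So "mqbdqvajq" becomes "qbdqvajq".

qbdqvajq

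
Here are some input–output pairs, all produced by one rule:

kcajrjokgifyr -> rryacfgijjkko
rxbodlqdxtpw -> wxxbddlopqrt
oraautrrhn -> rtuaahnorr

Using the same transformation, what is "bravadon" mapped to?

What's happening: sort the characters into alphabetical order, then move the last 3 characters to the front (rotate right by 3).
For "bravadon", step one produces "aabdnorv"; step two turns that into "orvaabdn".

orvaabdn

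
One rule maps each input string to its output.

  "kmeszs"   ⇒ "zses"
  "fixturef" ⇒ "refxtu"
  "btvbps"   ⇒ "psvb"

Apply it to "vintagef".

gefnta

In each case the input is transformed by: delete the first 2 characters, then swap the front and back halves of the string.
Applying both steps to "vintagef": "ntagef", then "gefnta".
(Check on "btvbps": → "vbps" → "psvb" ✓)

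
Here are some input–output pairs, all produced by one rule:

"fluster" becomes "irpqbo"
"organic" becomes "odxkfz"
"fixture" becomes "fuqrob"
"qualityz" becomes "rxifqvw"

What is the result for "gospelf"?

lpmbic

What's happening: shift every letter 3 places backward in the alphabet (wrapping around), then delete the first character.
So "gospelf" becomes "lpmbic".
(Check on "fixture": → "cfuqrob" → "fuqrob" ✓)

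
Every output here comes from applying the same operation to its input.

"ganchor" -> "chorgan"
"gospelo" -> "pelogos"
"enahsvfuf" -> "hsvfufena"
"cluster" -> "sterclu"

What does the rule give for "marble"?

blemar

Rule — move the first 3 characters to the end (rotate left by 3).
For "marble" the result is "blemar".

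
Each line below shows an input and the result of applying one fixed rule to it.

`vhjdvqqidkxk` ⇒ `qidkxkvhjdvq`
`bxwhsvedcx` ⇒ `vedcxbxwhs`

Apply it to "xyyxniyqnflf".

The pattern: swap the front and back halves of the string.
Doing the same to "xyyxniyqnflf": "yqnflfxyyxni".

yqnflfxyyxni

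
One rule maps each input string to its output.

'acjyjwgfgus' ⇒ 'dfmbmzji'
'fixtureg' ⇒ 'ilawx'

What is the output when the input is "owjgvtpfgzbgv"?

rzmjywsijc

Each output is the input with this applied: delete the last 3 characters, then shift every letter 3 places forward in the alphabet (wrapping around).
Working it through for "owjgvtpfgzbgv": intermediate "owjgvtpfgz", final "rzmjywsijc".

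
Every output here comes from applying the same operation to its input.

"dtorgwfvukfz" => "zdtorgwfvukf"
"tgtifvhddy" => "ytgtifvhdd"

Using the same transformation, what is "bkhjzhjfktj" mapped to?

The rule is to move the last character to the front.
"bkhjzhjfktj" → "jbkhjzhjfkt".

jbkhjzhjfkt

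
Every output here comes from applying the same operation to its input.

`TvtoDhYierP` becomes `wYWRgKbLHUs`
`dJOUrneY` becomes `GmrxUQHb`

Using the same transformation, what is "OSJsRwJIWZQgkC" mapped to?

rvmVuZmlzctJNf

The rule is to shift every letter 3 places forward in the alphabet (wrapping around), then flip the case of every letter.
"OSJsRwJIWZQgkC" → "RVMvUzMLZCTjnF" → "rvmVuZmlzctJNf".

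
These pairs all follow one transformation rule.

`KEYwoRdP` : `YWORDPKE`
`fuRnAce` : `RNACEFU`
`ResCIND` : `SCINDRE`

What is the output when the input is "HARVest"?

RVESTHA

Looking at the pairs, the operation is to move the first 2 characters to the end (rotate left by 2), then convert every letter to uppercase.
Doing the same to "HARVest": "RVESTHA".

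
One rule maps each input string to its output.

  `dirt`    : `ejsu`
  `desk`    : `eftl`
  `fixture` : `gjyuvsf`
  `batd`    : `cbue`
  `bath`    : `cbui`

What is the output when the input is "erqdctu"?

fsreduv

Looking at the pairs, the operation is to shift every letter 1 place forward in the alphabet (wrapping around).
Doing the same to "erqdctu": "fsreduv".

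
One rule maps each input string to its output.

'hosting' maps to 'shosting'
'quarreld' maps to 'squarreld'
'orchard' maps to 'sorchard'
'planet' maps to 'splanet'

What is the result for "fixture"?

sfixture

In each case the input is transformed by: prepend "s".
So "fixture" becomes "sfixture".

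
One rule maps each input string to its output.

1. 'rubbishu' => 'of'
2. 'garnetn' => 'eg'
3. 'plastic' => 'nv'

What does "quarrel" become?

The rule is to shift every letter 13 places forward in the alphabet (wrapping around) — i.e. ROT13, then keep one character in every 3, starting at position 3 (positions 3rd, 6th, 9th, ...).
Working it through for "quarrel": intermediate "dhneery", final "nr".

nr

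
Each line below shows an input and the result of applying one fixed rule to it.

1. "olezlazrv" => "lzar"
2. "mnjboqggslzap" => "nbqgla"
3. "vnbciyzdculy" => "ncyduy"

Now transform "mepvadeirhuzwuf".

What's happening: keep every other character starting from the second (positions 2nd, 4th, 6th, ...).
On "mepvadeirhuzwuf" that produces "evdihzu".

evdihzu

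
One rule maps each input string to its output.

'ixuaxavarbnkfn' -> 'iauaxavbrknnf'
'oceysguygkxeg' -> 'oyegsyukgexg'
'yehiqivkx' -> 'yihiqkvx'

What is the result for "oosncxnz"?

Rule — swap each adjacent pair of characters (1↔2, 3↔4, ...), then delete the first character.
For "oosncxnz", step one produces "oonsxczn"; step two turns that into "onsxczn".

onsxczn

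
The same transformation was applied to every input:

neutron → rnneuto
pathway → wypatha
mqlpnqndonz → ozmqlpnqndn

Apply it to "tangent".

The pattern: move the last 2 characters to the front (rotate right by 2), then swap the first and last characters.
For "tangent" the result is "ettangn".
(Check on "pathway": → "aypathw" → "wypatha" ✓)

ettangn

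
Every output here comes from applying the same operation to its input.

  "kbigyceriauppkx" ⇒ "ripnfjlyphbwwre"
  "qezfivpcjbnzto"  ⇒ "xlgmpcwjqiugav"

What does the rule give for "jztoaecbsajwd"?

qgavhljizhqdk

The transformation: shift every letter 7 places forward in the alphabet (wrapping around).
Doing the same to "jztoaecbsajwd": "qgavhljizhqdk".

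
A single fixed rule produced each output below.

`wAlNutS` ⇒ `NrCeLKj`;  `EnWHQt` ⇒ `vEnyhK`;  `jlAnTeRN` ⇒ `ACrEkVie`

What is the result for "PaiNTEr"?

Looking at the pairs, the operation is to shift every letter 9 places backward in the alphabet (wrapping around), then flip the case of every letter.
On "PaiNTEr": the first step gives "GrzEKVi", and the second then gives "gRZekvI".

gRZekvI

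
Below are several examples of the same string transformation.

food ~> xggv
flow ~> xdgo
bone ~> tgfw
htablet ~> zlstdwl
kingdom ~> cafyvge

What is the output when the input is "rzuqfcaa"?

Rule — shift every letter 8 places backward in the alphabet (wrapping around).
So "rzuqfcaa" becomes "jrmixuss".

jrmixuss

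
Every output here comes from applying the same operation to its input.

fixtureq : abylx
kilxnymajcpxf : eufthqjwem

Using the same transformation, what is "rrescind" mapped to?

zjpuk

Looking at the pairs, the operation is to shift every letter 7 places forward in the alphabet (wrapping around), then delete the first 3 characters.
"rrescind" → "zjpuk".
(Check on "kilxnymajcpxf": → "rpseufthqjwem" → "eufthqjwem" ✓)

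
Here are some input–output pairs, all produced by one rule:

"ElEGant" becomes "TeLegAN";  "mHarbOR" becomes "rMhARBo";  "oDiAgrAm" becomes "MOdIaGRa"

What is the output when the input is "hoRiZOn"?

What's happening: flip the case of every letter, then move the last character to the front.
For "hoRiZOn", step one produces "HOrIzoN"; step two turns that into "NHOrIzo".

NHOrIzo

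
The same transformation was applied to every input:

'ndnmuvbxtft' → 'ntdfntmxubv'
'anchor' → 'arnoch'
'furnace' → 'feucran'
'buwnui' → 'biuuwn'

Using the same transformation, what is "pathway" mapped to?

pyaatwh

Rule — take characters alternately from the front and the back (1st, last, 2nd, 2nd-last, ...).
"pathway" → "pyaatwh".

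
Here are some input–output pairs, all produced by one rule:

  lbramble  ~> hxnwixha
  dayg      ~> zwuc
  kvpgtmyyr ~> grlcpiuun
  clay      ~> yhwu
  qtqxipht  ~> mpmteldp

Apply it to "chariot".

The pattern: shift every letter 4 places backward in the alphabet (wrapping around).
Doing the same to "chariot": "ydwnekp".

ydwnekp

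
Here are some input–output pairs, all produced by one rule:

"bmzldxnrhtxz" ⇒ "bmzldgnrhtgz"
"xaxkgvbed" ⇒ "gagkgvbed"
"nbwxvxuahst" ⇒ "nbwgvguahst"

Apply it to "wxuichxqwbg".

wguichgqwbg

Rule — replace every "x" with "g".
On "wxuichxqwbg" that produces "wguichgqwbg".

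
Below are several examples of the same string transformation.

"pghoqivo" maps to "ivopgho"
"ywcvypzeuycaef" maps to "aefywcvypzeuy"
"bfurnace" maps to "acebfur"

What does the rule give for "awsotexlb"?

Looking at the pairs, the operation is to move the last 3 characters to the front (rotate right by 3), then delete the last character.
Working it through for "awsotexlb": intermediate "xlbawsote", final "xlbawsot".

xlbawsot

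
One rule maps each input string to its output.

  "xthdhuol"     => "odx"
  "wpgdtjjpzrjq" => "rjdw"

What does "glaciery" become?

rcg

The transformation: keep one character in every 3, starting at position 1 (positions 1st, 4th, 7th, ...), then reverse the string.
For "glaciery", step one produces "gcr"; step two turns that into "rcg".
(Check on "xthdhuol": → "xdo" → "odx" ✓)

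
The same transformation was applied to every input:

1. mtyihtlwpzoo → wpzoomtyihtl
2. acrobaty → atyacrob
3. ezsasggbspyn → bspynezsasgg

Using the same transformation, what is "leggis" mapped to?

islegg

In each case the input is transformed by: move the first character to the end, then swap the front and back halves of the string.
Working it through for "leggis": intermediate "eggisl", final "islegg".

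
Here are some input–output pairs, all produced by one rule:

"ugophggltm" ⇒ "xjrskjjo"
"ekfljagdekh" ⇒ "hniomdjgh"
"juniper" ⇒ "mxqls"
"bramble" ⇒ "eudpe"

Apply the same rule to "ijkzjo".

lmnc

The rule is to shift every letter 3 places forward in the alphabet (wrapping around), then delete the last 2 characters.
Working it through for "ijkzjo": intermediate "lmncmr", final "lmnc".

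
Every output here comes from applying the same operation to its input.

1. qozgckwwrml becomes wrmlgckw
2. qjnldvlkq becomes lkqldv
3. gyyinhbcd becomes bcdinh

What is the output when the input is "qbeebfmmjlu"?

Each output is the input with this applied: delete the first 3 characters, then swap the front and back halves of the string.
"qbeebfmmjlu" → "ebfmmjlu" → "mjluebfm".

mjluebfm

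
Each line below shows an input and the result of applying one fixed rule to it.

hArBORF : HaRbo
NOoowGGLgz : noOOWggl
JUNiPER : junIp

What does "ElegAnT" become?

eLEGa

The rule is to flip the case of every letter, then delete the last 2 characters.
Working it through for "ElegAnT": intermediate "eLEGaNt", final "eLEGa".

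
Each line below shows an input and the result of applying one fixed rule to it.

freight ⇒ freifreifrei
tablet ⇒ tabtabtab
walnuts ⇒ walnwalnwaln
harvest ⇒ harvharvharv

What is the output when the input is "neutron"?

neutneutneut

The rule is to delete the last 3 characters, then write the whole string 3 times in a row.
"neutron" → "neut" → "neutneutneut".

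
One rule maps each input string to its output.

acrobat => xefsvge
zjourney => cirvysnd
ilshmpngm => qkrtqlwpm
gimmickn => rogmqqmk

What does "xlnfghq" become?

ulkjrpb

In each case the input is transformed by: reverse the string, then shift every letter 4 places forward in the alphabet (wrapping around).
Applying that to "xlnfghq" gives "ulkjrpb".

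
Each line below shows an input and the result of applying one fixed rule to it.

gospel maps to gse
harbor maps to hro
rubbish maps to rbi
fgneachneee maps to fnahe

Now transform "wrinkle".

Looking at the pairs, the operation is to swap each adjacent pair of characters (1↔2, 3↔4, ...), then keep every other character starting from the second (positions 2nd, 4th, 6th, ...).
Working it through for "wrinkle": intermediate "rwnilke", final "wik".

wik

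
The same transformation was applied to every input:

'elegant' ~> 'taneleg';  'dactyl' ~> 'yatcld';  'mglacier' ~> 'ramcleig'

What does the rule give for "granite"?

The transformation: sort the characters into reverse alphabetical order, then take characters alternately from the front and the back (1st, last, 2nd, 2nd-last, ...).
Applying both steps to "granite": "trnigea", then "tarengi".

tarengi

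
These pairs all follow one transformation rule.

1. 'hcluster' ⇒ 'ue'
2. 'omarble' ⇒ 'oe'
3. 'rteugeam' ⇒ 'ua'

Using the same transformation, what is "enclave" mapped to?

The pattern: keep one character in every 3, starting at position 1 (positions 1st, 4th, 7th, ...), then keep only the vowels.
On "enclave": the first step gives "ele", and the second then gives "ee".

ee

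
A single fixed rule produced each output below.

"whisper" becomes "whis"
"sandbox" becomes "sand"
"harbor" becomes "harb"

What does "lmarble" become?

lmar

Rule — keep only the first 4 characters.
On "lmarble" that produces "lmar".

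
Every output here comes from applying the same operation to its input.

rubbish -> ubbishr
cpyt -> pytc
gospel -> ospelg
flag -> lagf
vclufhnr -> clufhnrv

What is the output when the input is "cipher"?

Rule — move the first character to the end.
"cipher" → "ipherc".

ipherc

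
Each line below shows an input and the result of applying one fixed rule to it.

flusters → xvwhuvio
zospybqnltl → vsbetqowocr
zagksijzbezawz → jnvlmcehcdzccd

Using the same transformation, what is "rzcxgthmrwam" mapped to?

fajwkpuzdpuc

What's happening: move the first 2 characters to the end (rotate left by 2), then shift every letter 3 places forward in the alphabet (wrapping around).
Working it through for "rzcxgthmrwam": intermediate "cxgthmrwamrz", final "fajwkpuzdpuc".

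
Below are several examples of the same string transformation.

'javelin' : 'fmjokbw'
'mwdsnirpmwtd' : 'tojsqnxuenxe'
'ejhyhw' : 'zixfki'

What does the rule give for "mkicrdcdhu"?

In each case the input is transformed by: move the first 3 characters to the end (rotate left by 3), then shift every letter 1 place forward in the alphabet (wrapping around).
On "mkicrdcdhu" that produces "dsedeivnlj".

dsedeivnlj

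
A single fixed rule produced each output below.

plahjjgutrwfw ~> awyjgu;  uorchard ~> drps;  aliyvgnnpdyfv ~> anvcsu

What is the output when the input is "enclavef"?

The pattern: keep every other character starting from the second (positions 2nd, 4th, 6th, ...), then shift every letter 11 places backward in the alphabet (wrapping around).
"enclavef" → "nlvf" → "caku".

caku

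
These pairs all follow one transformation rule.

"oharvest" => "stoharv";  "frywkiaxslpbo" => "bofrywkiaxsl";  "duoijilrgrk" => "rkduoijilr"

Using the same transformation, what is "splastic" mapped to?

The rule is to move the last 2 characters to the front (rotate right by 2), then delete the last character.
"splastic" → "icsplast" → "icsplas".

icsplas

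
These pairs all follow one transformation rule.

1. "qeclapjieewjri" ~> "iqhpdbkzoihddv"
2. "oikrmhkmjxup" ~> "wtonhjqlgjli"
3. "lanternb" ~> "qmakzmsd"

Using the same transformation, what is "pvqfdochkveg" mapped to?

udfoupecnbgj

Each output is the input with this applied: shift every letter 1 place backward in the alphabet (wrapping around), then move the last 3 characters to the front (rotate right by 3).
So "pvqfdochkveg" becomes "udfoupecnbgj".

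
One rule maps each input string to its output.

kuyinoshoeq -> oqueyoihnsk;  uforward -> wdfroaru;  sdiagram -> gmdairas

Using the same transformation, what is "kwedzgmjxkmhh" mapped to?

What's happening: take characters alternately from the front and the back (1st, last, 2nd, 2nd-last, ...), then swap the first and last characters.
For "kwedzgmjxkmhh", step one produces "khwhemdkzxgjm"; step two turns that into "mhwhemdkzxgjk".

mhwhemdkzxgjk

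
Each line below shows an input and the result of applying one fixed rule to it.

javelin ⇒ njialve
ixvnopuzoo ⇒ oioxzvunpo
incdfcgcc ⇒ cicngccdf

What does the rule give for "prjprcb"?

What's happening: reverse the string, then take characters alternately from the front and the back (1st, last, 2nd, 2nd-last, ...).
For "prjprcb" the result is "bpcrrjp".

bpcrrjp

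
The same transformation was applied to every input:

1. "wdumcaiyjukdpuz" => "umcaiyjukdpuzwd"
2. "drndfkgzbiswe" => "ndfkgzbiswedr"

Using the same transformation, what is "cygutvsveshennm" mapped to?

gutvsveshennmcy

Rule — move the first 2 characters to the end (rotate left by 2).
Applying that to "cygutvsveshennm" gives "gutvsveshennmcy".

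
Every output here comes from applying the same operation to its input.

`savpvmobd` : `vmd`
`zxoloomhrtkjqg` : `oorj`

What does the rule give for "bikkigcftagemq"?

kgte

The rule is to keep one character in every 3, starting at position 3 (positions 3rd, 6th, 9th, ...).
"bikkigcftagemq" → "kgte".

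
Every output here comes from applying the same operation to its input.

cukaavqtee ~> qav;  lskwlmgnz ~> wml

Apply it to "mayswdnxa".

Looking at the pairs, the operation is to take characters alternately from the front and the back (1st, last, 2nd, 2nd-last, ...), then keep only the last 3 characters.
Working it through for "mayswdnxa": intermediate "maaxynsdw", final "sdw".

sdw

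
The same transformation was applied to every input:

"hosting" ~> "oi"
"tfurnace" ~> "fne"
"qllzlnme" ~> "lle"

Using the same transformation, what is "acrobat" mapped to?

Rule — keep one character in every 3, starting at position 2 (positions 2nd, 5th, 8th, ...).
On "acrobat" that produces "cb".

cb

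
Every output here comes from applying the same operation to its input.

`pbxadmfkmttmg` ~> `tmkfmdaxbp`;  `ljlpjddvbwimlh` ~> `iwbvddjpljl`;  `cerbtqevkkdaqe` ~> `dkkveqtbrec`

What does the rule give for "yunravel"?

Each output is the input with this applied: delete the last 3 characters, then reverse the string.
For "yunravel", step one produces "yunra"; step two turns that into "arnuy".

arnuy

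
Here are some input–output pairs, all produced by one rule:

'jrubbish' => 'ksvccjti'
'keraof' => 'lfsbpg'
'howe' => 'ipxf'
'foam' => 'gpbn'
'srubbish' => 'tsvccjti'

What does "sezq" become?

The rule is to shift every letter 1 place forward in the alphabet (wrapping around).
So "sezq" becomes "tfar".

tfar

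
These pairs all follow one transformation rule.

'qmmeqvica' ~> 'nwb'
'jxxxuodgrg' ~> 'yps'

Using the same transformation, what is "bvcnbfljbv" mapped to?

Each output is the input with this applied: shift every letter 1 place forward in the alphabet (wrapping around), then keep one character in every 3, starting at position 3 (positions 3rd, 6th, 9th, ...).
Working it through for "bvcnbfljbv": intermediate "cwdocgmkcw", final "dgc".

dgc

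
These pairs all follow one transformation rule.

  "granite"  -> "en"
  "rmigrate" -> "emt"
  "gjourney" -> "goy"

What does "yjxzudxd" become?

dxz

The rule is to sort the characters into alphabetical order, then keep one character in every 3, starting at position 2 (positions 2nd, 5th, 8th, ...).
On "yjxzudxd": the first step gives "ddjuxxyz", and the second then gives "dxz".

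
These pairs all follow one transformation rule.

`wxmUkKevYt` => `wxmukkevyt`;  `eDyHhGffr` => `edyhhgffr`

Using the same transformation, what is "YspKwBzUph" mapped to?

yspkwbzuph

Each output is the input with this applied: convert every letter to lowercase.
Doing the same to "YspKwBzUph": "yspkwbzuph".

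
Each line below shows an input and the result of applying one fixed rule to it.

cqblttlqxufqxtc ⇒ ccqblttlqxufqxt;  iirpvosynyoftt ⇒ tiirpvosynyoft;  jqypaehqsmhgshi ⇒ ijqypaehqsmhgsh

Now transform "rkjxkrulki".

The transformation: move the last character to the front.
So "rkjxkrulki" becomes "irkjxkrulk".

irkjxkrulk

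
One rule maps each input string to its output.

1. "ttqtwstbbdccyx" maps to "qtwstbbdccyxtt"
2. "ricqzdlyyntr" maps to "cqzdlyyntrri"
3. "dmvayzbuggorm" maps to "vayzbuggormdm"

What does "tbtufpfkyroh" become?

The rule is to move the first 2 characters to the end (rotate left by 2).
So "tbtufpfkyroh" becomes "tufpfkyrohtb".

tufpfkyrohtb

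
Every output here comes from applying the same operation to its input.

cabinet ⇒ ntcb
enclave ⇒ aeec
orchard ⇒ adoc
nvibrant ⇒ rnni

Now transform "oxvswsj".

The rule is to keep every other character starting from the first (positions 1st, 3rd, 5th, ...), then move the last 2 characters to the front (rotate right by 2).
For "oxvswsj", step one produces "ovwj"; step two turns that into "wjov".

wjov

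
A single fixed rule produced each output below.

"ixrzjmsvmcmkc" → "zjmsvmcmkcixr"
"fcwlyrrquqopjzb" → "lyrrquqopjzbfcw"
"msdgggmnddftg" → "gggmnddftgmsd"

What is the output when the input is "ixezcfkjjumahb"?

zcfkjjumahbixe

Looking at the pairs, the operation is to move the first 3 characters to the end (rotate left by 3).
So "ixezcfkjjumahb" becomes "zcfkjjumahbixe".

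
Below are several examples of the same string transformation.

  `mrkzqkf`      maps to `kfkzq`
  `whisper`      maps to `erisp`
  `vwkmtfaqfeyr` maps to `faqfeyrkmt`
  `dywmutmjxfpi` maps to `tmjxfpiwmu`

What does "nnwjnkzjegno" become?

kzjegnowjn

In each case the input is transformed by: delete the first 2 characters, then move the first 3 characters to the end (rotate left by 3).
"nnwjnkzjegno" → "kzjegnowjn".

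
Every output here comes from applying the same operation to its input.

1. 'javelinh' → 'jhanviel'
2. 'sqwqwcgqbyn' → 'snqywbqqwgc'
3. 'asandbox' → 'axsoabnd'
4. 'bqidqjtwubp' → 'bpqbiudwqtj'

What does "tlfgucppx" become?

txlpfpgcu

The transformation: take characters alternately from the front and the back (1st, last, 2nd, 2nd-last, ...).
On "tlfgucppx" that produces "txlpfpgcu".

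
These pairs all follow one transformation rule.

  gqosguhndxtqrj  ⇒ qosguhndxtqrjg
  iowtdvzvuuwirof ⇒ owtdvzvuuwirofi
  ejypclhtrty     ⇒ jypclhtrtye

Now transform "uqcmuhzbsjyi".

qcmuhzbsjyiu

What's happening: move the first character to the end.
Doing the same to "uqcmuhzbsjyi": "qcmuhzbsjyiu".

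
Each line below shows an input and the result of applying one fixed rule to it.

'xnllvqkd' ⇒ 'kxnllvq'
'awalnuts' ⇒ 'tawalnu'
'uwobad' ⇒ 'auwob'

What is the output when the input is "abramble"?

labramb

Each output is the input with this applied: delete the last character, then move the last character to the front.
Starting from "abramble": after the first operation, "abrambl"; after the second, "labramb".
(Check on "awalnuts": → "awalnut" → "tawalnu" ✓)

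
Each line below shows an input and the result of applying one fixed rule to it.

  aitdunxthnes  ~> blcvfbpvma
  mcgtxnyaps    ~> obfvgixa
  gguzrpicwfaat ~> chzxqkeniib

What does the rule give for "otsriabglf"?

azqijotn

Each output is the input with this applied: delete the first 2 characters, then shift every letter 8 places forward in the alphabet (wrapping around).
On "otsriabglf": the first step gives "sriabglf", and the second then gives "azqijotn".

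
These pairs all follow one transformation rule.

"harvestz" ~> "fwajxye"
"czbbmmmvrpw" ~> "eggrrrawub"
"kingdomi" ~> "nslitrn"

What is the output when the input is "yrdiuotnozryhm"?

The transformation: shift every letter 5 places forward in the alphabet (wrapping around), then delete the first character.
Applying both steps to "yrdiuotnozryhm": "dwinztystewdmr", then "winztystewdmr".

winztystewdmr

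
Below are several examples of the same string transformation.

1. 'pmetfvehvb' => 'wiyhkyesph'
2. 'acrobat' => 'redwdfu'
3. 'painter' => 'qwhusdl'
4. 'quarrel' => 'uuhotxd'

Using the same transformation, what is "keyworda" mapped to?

What's happening: move the first 3 characters to the end (rotate left by 3), then shift every letter 3 places forward in the alphabet (wrapping around).
"keyworda" → "wordakey" → "zrugdnhb".

zrugdnhb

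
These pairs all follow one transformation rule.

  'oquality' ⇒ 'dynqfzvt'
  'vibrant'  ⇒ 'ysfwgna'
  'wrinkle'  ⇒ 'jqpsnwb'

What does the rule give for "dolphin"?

What's happening: reverse the string, then shift every letter 5 places forward in the alphabet (wrapping around).
Starting from "dolphin": after the first operation, "nihplod"; after the second, "snmuqti".

snmuqti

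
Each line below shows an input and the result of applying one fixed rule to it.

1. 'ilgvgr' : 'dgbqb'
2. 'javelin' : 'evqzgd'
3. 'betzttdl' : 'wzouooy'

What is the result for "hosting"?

cjnodi

What's happening: delete the last character, then shift every letter 5 places backward in the alphabet (wrapping around).
Starting from "hosting": after the first operation, "hostin"; after the second, "cjnodi".
(Check on "ilgvgr": → "ilgvg" → "dgbqb" ✓)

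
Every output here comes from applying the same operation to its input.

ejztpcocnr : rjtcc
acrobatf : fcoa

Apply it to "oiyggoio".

The transformation: move the last character to the front, then keep every other character starting from the first (positions 1st, 3rd, 5th, ...).
So "oiyggoio" becomes "oigo".

oigo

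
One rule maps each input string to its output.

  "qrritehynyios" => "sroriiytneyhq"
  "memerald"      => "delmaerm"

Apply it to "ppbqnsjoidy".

ypdbiqonjsp

Rule — take characters alternately from the front and the back (1st, last, 2nd, 2nd-last, ...), then move the first character to the end.
For "ppbqnsjoidy" the result is "ypdbiqonjsp".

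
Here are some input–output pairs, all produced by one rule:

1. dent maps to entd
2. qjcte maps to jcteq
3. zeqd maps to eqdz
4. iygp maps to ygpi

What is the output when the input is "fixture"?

ixturef

Looking at the pairs, the operation is to move the first character to the end.
So "fixture" becomes "ixturef".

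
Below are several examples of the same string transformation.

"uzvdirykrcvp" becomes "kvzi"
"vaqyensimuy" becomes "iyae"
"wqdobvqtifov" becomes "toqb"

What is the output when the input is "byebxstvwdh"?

vhyx

Each output is the input with this applied: keep one character in every 3, starting at position 2 (positions 2nd, 5th, 8th, ...), then move the last 2 characters to the front (rotate right by 2).
Applying both steps to "byebxstvwdh": "yxvh", then "vhyx".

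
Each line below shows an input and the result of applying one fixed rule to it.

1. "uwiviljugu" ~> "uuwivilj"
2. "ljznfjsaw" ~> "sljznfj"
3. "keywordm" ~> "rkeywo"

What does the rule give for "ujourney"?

nujour

Looking at the pairs, the operation is to delete the last 2 characters, then move the last character to the front.
For "ujourney" the result is "nujour".
(Check on "uwiviljugu": → "uwivilju" → "uuwivilj" ✓)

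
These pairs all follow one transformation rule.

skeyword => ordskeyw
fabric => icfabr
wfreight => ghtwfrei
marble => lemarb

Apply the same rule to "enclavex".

Rule — move the first character to the end, then swap the front and back halves of the string.
So "enclavex" becomes "vexencla".
(Check on "skeyword": → "keywords" → "ordskeyw" ✓)

vexencla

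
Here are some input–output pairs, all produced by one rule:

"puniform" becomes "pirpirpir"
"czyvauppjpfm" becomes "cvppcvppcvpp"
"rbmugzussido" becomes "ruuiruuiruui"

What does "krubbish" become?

kbskbskbs

In each case the input is transformed by: keep one character in every 3, starting at position 1 (positions 1st, 4th, 7th, ...), then write the whole string 3 times in a row.
Doing the same to "krubbish": "kbskbskbs".
(Check on "rbmugzussido": → "ruui" → "ruuiruuiruui" ✓)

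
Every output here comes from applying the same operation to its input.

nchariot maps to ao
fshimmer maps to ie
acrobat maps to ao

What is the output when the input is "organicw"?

oa

In each case the input is transformed by: keep one character in every 3, starting at position 1 (positions 1st, 4th, 7th, ...), then keep only the vowels.
"organicw" → "oac" → "oa".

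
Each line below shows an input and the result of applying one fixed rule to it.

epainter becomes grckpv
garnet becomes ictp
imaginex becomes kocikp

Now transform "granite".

The transformation: shift every letter 2 places forward in the alphabet (wrapping around), then delete the last 2 characters.
Working it through for "granite": intermediate "itcpkvg", final "itcpk".
(Check on "garnet": → "ictpgv" → "ictp" ✓)

itcpk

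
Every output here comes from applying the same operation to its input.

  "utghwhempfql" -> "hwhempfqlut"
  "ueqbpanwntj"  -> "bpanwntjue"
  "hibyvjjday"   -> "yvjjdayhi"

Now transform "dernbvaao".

Each output is the input with this applied: move the first 3 characters to the end (rotate left by 3), then delete the last character.
Applying both steps to "dernbvaao": "nbvaaoder", then "nbvaaode".

nbvaaode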